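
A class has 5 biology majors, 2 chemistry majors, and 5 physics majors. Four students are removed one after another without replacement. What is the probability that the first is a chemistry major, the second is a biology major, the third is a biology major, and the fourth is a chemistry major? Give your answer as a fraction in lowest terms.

1/297

Chain rule:
P = 2/12 × 5/11 × 4/10 × 1/9 = 40/11880 = 1/297.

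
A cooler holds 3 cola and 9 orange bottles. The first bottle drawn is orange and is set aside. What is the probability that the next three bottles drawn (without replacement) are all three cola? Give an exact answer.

1/165

After the first draw, 3 of the remaining 11 bottles are cola.
P = 3/11 × 2/10 × 1/9 = 6/990 = 1/165.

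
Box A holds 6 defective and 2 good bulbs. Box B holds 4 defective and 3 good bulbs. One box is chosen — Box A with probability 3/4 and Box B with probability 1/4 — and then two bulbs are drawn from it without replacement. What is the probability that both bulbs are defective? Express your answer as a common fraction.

From Box A: P(both defective) = (6/8)(5/7) = 15/28.
From Box B: P(both defective) = (4/7)(3/6) = 2/7.
Total probability = (3/4)(15/28) + (1/4)(2/7) = 53/112.

53/112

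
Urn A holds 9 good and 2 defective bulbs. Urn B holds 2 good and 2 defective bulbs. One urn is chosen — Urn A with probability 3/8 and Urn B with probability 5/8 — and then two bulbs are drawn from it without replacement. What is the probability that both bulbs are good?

From Urn A: P(both good) = (9/11)(8/10) = 36/55.
From Urn B: P(both good) = (2/4)(1/3) = 1/6.
Total probability = (3/8)(36/55) + (5/8)(1/6) = 923/2640.

923/2640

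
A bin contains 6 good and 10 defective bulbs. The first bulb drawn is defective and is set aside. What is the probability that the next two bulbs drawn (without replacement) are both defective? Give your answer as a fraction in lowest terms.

12/35

After the first draw, 9 of the remaining 15 bulbs are defective.
P = 9/15 × 8/14 = 72/210 = 12/35.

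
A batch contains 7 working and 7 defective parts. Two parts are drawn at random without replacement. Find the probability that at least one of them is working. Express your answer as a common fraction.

P(no working) = 7/14 × 6/13 = 42/182 = 3/13.
P(at least one) = 1 − 3/13 = 10/13.

10/13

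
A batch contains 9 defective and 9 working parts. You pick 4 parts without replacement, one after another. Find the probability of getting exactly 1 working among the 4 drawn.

21/85

One ordering (working drawn first) has probability 9/18 × 9/17 × 8/16 × 7/15 = 4536/73440 = 21/340.
There are C(4,1) = 4 such orderings, each equally likely, so P = 4 × 21/340 = 21/85.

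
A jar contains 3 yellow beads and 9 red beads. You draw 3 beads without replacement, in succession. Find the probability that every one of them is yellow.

1/220

P(every draw is yellow) = 3/12 × 2/11 × 1/10 = 6/1320 = 1/220.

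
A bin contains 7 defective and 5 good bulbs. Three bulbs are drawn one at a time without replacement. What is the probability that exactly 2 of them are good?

7/22

One ordering (good drawn first) has probability 5/12 × 4/11 × 7/10 = 140/1320 = 7/66.
There are C(3,2) = 3 such orderings, each equally likely, so P = 3 × 7/66 = 7/22.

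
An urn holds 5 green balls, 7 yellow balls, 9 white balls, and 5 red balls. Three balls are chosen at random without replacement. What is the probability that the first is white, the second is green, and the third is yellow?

21/1040

Multiply the probability of each draw given the previous ones:
P = 9/26 × 5/25 × 7/24 = 315/15600 = 21/1040.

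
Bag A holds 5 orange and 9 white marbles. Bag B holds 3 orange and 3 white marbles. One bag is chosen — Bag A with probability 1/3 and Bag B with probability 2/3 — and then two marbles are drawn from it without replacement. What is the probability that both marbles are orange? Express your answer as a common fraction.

From Bag A: P(both orange) = (5/14)(4/13) = 10/91.
From Bag B: P(both orange) = (3/6)(2/5) = 1/5.
Total probability = (1/3)(10/91) + (2/3)(1/5) = 232/1365.

232/1365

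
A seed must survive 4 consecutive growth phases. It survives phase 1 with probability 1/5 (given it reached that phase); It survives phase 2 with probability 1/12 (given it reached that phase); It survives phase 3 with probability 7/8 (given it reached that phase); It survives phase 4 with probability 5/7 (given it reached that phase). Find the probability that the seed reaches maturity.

1/96

Each stage is reached only if all earlier stages succeed, so
P = 1/5 × 1/12 × 7/8 × 5/7 = 35/3360 = 1/96.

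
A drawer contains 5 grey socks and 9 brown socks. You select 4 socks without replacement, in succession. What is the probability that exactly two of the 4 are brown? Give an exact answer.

360/1001

One ordering (brown drawn first) has probability 9/14 × 8/13 × 5/12 × 4/11 = 1440/24024 = 60/1001.
There are C(4,2) = 6 such orderings, each equally likely, so P = 6 × 60/1001 = 360/1001.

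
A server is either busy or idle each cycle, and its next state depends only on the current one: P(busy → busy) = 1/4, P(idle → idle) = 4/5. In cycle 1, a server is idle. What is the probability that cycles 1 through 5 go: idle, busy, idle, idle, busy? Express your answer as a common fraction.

3/125

Cycle 1 is given. For each transition, use the conditional probability from the current state:
P(busy | idle) = 1/5; P(idle | busy) = 3/4; P(idle | idle) = 4/5; P(busy | idle) = 1/5.
P = 1/5 × 3/4 × 4/5 × 1/5 = 12/500 = 3/125.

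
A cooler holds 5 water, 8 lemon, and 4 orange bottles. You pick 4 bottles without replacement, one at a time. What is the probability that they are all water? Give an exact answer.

P(all water) = 5/17 × 4/16 × 3/15 × 2/14 = 120/57120 = 1/476.

1/476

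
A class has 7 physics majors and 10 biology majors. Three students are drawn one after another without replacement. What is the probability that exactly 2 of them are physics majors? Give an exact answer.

21/68

One ordering (physics majors drawn first) has probability 7/17 × 6/16 × 10/15 = 420/4080 = 7/68.
There are C(3,2) = 3 such orderings, each equally likely, so P = 3 × 7/68 = 21/68.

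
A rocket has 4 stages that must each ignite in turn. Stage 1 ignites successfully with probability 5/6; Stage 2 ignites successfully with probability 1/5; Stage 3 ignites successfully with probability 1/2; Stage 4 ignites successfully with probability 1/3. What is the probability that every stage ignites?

1/36

Multiplying along the chain,
P = 5/6 × 1/5 × 1/2 × 1/3 = 5/180 = 1/36.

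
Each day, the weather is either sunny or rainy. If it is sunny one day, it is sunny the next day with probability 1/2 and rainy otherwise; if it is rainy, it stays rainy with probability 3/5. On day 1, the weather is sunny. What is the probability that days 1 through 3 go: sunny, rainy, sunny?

Day 1 is given. For each transition, use the conditional probability from the current state:
P(rainy | sunny) = 1/2; P(sunny | rainy) = 2/5.
P = 1/2 × 2/5 = 2/10 = 1/5.

1/5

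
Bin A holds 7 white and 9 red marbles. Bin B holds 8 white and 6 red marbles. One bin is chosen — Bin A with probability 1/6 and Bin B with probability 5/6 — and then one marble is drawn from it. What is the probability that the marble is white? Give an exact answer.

123/224

From Bin A: P(white) = 7/16.
From Bin B: P(white) = 8/14.
Total probability = (1/6)(7/16) + (5/6)(8/14) = 123/224.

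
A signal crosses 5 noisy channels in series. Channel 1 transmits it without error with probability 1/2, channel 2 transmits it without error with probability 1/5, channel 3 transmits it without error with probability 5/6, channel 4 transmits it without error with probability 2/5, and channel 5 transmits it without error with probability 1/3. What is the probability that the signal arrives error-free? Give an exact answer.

1/90

Multiplying along the chain,
P = 1/2 × 1/5 × 5/6 × 2/5 × 1/3 = 10/900 = 1/90.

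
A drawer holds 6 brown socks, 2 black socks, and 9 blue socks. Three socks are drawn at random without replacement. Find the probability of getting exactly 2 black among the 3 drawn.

One ordering (black drawn first) has probability 2/17 × 1/16 × 15/15 = 30/4080 = 1/136.
There are C(3,2) = 3 such orderings, each equally likely, so P = 3 × 1/136 = 3/136.

3/136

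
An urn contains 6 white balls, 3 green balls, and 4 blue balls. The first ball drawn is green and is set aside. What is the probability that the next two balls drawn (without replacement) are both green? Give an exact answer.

1/66

After the first draw, 2 of the remaining 12 balls are green.
P = 2/12 × 1/11 = 2/132 = 1/66.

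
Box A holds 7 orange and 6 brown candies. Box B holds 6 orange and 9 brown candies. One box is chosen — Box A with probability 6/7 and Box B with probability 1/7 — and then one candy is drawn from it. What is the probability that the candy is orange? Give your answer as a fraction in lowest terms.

236/455

From Box A: P(orange) = 7/13.
From Box B: P(orange) = 6/15.
Total probability = (6/7)(7/13) + (1/7)(6/15) = 236/455.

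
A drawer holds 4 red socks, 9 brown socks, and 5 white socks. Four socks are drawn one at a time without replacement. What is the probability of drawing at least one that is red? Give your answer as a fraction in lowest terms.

P(no red) = 14/18 × 13/17 × 12/16 × 11/15 = 24024/73440 = 1001/3060.
P(at least one) = 1 − 1001/3060 = 2059/3060.

2059/3060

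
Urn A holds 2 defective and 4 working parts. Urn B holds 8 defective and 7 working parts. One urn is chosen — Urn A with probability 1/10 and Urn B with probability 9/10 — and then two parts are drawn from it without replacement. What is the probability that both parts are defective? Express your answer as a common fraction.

From Urn A: P(both defective) = (2/6)(1/5) = 1/15.
From Urn B: P(both defective) = (8/15)(7/14) = 4/15.
Total probability = (1/10)(1/15) + (9/10)(4/15) = 37/150.

37/150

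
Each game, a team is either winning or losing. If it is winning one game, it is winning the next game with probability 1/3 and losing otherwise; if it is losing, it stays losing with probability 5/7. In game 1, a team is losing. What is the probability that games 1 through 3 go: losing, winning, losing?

4/21

Game 1 is given. For each transition, use the conditional probability from the current state:
P(winning | losing) = 2/7; P(losing | winning) = 2/3.
P = 2/7 × 2/3 = 4/21.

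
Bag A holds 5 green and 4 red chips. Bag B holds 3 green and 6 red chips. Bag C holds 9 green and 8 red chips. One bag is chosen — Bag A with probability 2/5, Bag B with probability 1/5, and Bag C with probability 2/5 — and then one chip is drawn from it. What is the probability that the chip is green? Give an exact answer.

From Bag A: P(green) = 5/9.
From Bag B: P(green) = 3/9.
From Bag C: P(green) = 9/17.
Total probability = (2/5)(5/9) + (1/5)(3/9) + (2/5)(9/17) = 383/765.

383/765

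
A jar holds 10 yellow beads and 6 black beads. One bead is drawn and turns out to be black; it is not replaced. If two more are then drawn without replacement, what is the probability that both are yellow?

With the first bead removed, 10 yellow remain out of 15.
P = 10/15 × 9/14 = 90/210 = 3/7.

3/7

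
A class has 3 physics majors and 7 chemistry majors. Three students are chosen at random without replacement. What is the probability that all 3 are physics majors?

P(all physics majors) = 3/10 × 2/9 × 1/8 = 6/720 = 1/120.

1/120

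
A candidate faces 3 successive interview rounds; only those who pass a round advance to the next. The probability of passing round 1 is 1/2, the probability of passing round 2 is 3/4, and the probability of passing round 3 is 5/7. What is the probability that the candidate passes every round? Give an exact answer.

15/56

Each stage is reached only if all earlier stages succeed, so
P = 1/2 × 3/4 × 5/7 = 15/56.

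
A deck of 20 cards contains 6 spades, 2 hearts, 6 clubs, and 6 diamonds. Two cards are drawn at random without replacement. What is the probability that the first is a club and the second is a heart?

3/95

Each draw changes the counts, so multiply the conditional probabilities along the sequence:
P = 6/20 × 2/19 = 12/380 = 3/95.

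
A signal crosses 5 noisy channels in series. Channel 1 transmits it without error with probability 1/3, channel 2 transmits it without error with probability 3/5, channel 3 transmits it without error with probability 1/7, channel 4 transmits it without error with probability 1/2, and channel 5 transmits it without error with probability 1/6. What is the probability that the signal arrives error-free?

1/420

The events are sequential, so multiply the conditional probabilities:
P = 1/3 × 3/5 × 1/7 × 1/2 × 1/6 = 3/1260 = 1/420.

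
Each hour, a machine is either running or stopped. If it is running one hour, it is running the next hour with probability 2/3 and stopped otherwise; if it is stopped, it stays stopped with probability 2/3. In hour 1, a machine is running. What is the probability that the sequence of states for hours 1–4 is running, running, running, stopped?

Hour 1 is given. For each transition, use the conditional probability from the current state:
P(running | running) = 2/3; P(running | running) = 2/3; P(stopped | running) = 1/3.
P = 2/3 × 2/3 × 1/3 = 4/27.

4/27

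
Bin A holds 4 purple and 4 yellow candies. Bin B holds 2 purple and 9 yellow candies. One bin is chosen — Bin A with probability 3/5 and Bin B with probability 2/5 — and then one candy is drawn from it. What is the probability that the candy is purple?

41/110

From Bin A: P(purple) = 4/8.
From Bin B: P(purple) = 2/11.
Total probability = (3/5)(4/8) + (2/5)(2/11) = 41/110.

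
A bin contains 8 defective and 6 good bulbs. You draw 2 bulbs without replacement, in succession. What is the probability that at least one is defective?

P(no defective) = 6/14 × 5/13 = 30/182 = 15/91.
P(at least one) = 1 − 15/91 = 76/91.

76/91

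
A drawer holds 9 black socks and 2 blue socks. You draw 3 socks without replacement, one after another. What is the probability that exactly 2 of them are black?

24/55

One ordering (black drawn first) has probability 9/11 × 8/10 × 2/9 = 144/990 = 8/55.
There are C(3,2) = 3 such orderings, each equally likely, so P = 3 × 8/55 = 24/55.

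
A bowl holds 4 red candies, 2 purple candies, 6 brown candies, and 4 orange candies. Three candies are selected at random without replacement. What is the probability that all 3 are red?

P(all red) = 4/16 × 3/15 × 2/14 = 24/3360 = 1/140.

1/140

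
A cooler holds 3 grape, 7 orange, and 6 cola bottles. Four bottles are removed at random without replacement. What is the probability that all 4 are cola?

P = 6/16 × 5/15 × 4/14 × 3/13 = 360/43680 = 3/364.

3/364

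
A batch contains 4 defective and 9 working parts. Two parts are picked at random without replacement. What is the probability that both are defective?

P(every draw is defective) = 4/13 × 3/12 = 12/156 = 1/13.

1/13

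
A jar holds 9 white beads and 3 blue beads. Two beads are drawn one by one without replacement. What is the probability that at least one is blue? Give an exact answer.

P(no blue) = 9/12 × 8/11 = 72/132 = 6/11.
P(at least one) = 1 − 6/11 = 5/11.

5/11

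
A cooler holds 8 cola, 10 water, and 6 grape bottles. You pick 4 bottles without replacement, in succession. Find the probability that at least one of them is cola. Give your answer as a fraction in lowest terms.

629/759

P(no cola) = 16/24 × 15/23 × 14/22 × 13/21 = 43680/255024 = 130/759.
P(at least one) = 1 − 130/759 = 629/759.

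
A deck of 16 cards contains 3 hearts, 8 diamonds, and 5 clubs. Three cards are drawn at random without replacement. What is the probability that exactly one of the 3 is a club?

One ordering (a club drawn first) has probability 5/16 × 11/15 × 10/14 = 550/3360 = 55/336.
There are C(3,1) = 3 such orderings, each equally likely, so P = 3 × 55/336 = 55/112.

55/112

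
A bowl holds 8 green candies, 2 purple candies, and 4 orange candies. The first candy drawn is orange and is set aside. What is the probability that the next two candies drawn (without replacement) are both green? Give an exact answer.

After the first draw, 8 of the remaining 13 candies are green.
P = 8/13 × 7/12 = 56/156 = 14/39.

14/39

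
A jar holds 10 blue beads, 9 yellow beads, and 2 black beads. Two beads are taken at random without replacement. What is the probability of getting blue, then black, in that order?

1/21

Multiply the probability of each draw given the previous ones:
P = 10/21 × 2/20 = 20/420 = 1/21.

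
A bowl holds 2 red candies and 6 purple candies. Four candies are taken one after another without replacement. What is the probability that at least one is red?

11/14

P(no red) = 6/8 × 5/7 × 4/6 × 3/5 = 360/1680 = 3/14.
P(at least one) = 1 − 3/14 = 11/14.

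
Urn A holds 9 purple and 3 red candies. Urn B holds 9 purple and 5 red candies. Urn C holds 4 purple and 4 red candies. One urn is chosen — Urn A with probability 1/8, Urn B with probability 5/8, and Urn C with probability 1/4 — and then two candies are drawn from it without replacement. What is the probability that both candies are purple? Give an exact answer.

2955/8008

From Urn A: P(both purple) = (9/12)(8/11) = 6/11.
From Urn B: P(both purple) = (9/14)(8/13) = 36/91.
From Urn C: P(both purple) = (4/8)(3/7) = 3/14.
Total probability = (1/8)(6/11) + (5/8)(36/91) + (1/4)(3/14) = 2955/8008.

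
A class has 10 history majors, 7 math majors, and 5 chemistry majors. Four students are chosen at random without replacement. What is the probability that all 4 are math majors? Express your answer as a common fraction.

1/209

P = 7/22 × 6/21 × 5/20 × 4/19 = 840/175560 = 1/209.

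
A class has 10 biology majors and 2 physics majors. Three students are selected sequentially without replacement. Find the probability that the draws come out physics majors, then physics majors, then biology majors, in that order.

Chain rule:
P = 2/12 × 1/11 × 10/10 = 20/1320 = 1/66.

1/66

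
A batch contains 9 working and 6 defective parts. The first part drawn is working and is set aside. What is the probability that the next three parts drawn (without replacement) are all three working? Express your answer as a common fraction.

2/13

With the first part removed, 8 working remain out of 14.
P = 8/14 × 7/13 × 6/12 = 336/2184 = 2/13.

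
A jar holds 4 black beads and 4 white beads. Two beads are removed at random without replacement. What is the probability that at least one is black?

P(no black) = 4/8 × 3/7 = 12/56 = 3/14.
P(at least one) = 1 − 3/14 = 11/14.

11/14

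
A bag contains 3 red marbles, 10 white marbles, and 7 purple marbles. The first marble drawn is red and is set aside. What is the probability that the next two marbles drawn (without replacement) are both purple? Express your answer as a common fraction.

With the first marble removed, 7 purple remain out of 19.
P = 7/19 × 6/18 = 42/342 = 7/57.

7/57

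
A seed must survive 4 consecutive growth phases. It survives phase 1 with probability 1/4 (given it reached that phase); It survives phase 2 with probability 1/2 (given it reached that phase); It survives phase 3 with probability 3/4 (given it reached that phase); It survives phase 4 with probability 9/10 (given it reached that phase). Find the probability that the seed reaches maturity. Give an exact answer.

27/320

Multiplying along the chain,
P = 1/4 × 1/2 × 3/4 × 9/10 = 27/320.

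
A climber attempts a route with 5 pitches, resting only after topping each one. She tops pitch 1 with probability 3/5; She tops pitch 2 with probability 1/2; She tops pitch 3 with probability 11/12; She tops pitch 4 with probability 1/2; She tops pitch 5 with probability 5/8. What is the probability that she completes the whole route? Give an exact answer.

11/128

The events are sequential, so multiply the conditional probabilities:
P = 3/5 × 1/2 × 11/12 × 1/2 × 5/8 = 165/1920 = 11/128.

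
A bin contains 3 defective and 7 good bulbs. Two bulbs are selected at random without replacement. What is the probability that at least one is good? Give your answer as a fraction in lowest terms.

14/15

P(no good) = 3/10 × 2/9 = 6/90 = 1/15.
P(at least one) = 1 − 1/15 = 14/15.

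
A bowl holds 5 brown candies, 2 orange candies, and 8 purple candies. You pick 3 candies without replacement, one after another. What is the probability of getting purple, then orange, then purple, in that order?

Multiply the probability of each draw given the previous ones:
P = 8/15 × 2/14 × 7/13 = 112/2730 = 8/195.

8/195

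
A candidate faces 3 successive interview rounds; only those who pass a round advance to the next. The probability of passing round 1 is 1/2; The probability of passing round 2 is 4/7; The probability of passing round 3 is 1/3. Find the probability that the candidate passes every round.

2/21

The events are sequential, so multiply the conditional probabilities:
P = 1/2 × 4/7 × 1/3 = 4/42 = 2/21.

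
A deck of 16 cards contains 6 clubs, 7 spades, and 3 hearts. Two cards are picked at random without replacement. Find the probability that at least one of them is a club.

5/8

P(no clubs) = 10/16 × 9/15 = 90/240 = 3/8.
P(at least one) = 1 − 3/8 = 5/8.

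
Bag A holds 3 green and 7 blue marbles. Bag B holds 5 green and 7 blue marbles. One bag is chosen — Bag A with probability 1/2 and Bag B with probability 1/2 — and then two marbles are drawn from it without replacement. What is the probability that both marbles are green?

6/55

From Bag A: P(both green) = (3/10)(2/9) = 1/15.
From Bag B: P(both green) = (5/12)(4/11) = 5/33.
Total probability = (1/2)(1/15) + (1/2)(5/33) = 6/55.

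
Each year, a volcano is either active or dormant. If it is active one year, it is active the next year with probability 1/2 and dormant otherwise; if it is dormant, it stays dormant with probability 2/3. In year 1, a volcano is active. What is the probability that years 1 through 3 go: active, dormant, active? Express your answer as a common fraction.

Year 1 is given. For each transition, use the conditional probability from the current state:
P(dormant | active) = 1/2; P(active | dormant) = 1/3.
P = 1/2 × 1/3 = 1/6.

1/6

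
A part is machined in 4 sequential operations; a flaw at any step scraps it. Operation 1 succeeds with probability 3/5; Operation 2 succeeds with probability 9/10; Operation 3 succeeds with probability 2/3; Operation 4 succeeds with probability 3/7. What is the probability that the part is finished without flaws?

Multiplying along the chain,
P = 3/5 × 9/10 × 2/3 × 3/7 = 162/1050 = 27/175.

27/175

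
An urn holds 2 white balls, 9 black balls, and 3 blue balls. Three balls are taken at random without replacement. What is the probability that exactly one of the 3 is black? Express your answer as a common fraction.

45/182

One ordering (black drawn first) has probability 9/14 × 5/13 × 4/12 = 180/2184 = 15/182.
There are C(3,1) = 3 such orderings, each equally likely, so P = 3 × 15/182 = 45/182.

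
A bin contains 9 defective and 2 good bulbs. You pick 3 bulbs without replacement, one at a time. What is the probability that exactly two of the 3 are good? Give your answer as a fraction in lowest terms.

3/55

One ordering (good drawn first) has probability 2/11 × 1/10 × 9/9 = 18/990 = 1/55.
There are C(3,2) = 3 such orderings, each equally likely, so P = 3 × 1/55 = 3/55.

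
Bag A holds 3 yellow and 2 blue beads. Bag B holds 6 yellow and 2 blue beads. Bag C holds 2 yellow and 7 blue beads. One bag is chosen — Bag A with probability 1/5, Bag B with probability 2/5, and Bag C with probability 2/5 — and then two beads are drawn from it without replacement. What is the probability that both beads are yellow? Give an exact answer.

From Bag A: P(both yellow) = (3/5)(2/4) = 3/10.
From Bag B: P(both yellow) = (6/8)(5/7) = 15/28.
From Bag C: P(both yellow) = (2/9)(1/8) = 1/36.
Total probability = (1/5)(3/10) + (2/5)(15/28) + (2/5)(1/36) = 899/3150.

899/3150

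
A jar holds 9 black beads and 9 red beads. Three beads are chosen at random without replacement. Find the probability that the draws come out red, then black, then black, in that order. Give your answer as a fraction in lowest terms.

Chain rule:
P = 9/18 × 9/17 × 8/16 = 648/4896 = 9/68.

9/68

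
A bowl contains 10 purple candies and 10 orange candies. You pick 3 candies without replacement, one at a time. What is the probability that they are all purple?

P(every draw is purple) = 10/20 × 9/19 × 8/18 = 720/6840 = 2/19.

2/19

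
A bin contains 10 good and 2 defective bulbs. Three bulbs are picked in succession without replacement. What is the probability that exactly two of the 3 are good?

9/22

One ordering (good drawn first) has probability 10/12 × 9/11 × 2/10 = 180/1320 = 3/22.
There are C(3,2) = 3 such orderings, each equally likely, so P = 3 × 3/22 = 9/22.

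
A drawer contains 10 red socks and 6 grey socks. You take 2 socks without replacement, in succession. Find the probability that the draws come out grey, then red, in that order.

Multiply the probability of each draw given the previous ones:
P = 6/16 × 10/15 = 60/240 = 1/4.

1/4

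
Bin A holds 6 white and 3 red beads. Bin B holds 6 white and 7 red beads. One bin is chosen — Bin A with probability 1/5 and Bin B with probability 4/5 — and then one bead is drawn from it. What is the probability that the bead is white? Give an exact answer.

From Bin A: P(white) = 6/9.
From Bin B: P(white) = 6/13.
Total probability = (1/5)(6/9) + (4/5)(6/13) = 98/195.

98/195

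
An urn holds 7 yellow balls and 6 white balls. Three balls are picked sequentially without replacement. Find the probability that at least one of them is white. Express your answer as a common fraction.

251/286

P(no white) = 7/13 × 6/12 × 5/11 = 210/1716 = 35/286.
P(at least one) = 1 − 35/286 = 251/286.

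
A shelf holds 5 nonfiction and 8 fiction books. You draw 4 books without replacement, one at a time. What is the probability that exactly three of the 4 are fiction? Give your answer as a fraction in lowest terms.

56/143

One ordering (fiction drawn first) has probability 8/13 × 7/12 × 6/11 × 5/10 = 1680/17160 = 14/143.
There are C(4,3) = 4 such orderings, each equally likely, so P = 4 × 14/143 = 56/143.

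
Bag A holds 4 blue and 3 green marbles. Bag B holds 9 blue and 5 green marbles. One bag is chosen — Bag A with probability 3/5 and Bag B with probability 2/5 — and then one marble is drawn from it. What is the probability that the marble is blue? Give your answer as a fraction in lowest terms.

From Bag A: P(blue) = 4/7.
From Bag B: P(blue) = 9/14.
Total probability = (3/5)(4/7) + (2/5)(9/14) = 3/5.

3/5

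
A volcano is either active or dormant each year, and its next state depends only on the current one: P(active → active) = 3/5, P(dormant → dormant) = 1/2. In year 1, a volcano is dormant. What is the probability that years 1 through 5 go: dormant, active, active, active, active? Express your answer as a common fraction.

Year 1 is given. For each transition, use the conditional probability from the current state:
P(active | dormant) = 1/2; P(active | active) = 3/5; P(active | active) = 3/5; P(active | active) = 3/5.
P = 1/2 × 3/5 × 3/5 × 3/5 = 27/250.

27/250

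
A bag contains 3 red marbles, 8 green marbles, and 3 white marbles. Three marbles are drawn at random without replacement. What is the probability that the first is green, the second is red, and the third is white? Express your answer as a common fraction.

3/91

Multiply the probability of each draw given the previous ones:
P = 8/14 × 3/13 × 3/12 = 72/2184 = 3/91.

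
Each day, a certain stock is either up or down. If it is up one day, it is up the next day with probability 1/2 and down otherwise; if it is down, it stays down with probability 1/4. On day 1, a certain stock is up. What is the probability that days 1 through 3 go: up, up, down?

Day 1 is given. For each transition, use the conditional probability from the current state:
P(up | up) = 1/2; P(down | up) = 1/2.
P = 1/2 × 1/2 = 1/4.

1/4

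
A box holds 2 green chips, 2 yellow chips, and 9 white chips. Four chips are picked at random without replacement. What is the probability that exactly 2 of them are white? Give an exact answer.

216/715

One ordering (white drawn first) has probability 9/13 × 8/12 × 4/11 × 3/10 = 864/17160 = 36/715.
There are C(4,2) = 6 such orderings, each equally likely, so P = 6 × 36/715 = 216/715.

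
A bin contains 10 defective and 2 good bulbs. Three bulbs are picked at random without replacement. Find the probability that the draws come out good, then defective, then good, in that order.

1/66

Multiply the probability of each draw given the previous ones:
P = 2/12 × 10/11 × 1/10 = 20/1320 = 1/66.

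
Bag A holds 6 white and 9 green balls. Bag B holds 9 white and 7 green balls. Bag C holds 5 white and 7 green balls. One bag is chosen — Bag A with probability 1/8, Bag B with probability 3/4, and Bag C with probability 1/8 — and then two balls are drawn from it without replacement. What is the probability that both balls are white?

From Bag A: P(both white) = (6/15)(5/14) = 1/7.
From Bag B: P(both white) = (9/16)(8/15) = 3/10.
From Bag C: P(both white) = (5/12)(4/11) = 5/33.
Total probability = (1/8)(1/7) + (3/4)(3/10) + (1/8)(5/33) = 2419/9240.

2419/9240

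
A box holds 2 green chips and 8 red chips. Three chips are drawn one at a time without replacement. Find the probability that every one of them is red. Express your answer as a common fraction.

P(all red) = 8/10 × 7/9 × 6/8 = 336/720 = 7/15.

7/15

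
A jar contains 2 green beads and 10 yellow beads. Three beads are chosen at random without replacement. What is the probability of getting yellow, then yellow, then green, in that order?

Multiply the probability of each draw given the previous ones:
P = 10/12 × 9/11 × 2/10 = 180/1320 = 3/22.

3/22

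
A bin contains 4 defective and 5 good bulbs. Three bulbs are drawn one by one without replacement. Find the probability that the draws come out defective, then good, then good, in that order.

Each draw changes the counts, so multiply the conditional probabilities along the sequence:
P = 4/9 × 5/8 × 4/7 = 80/504 = 10/63.

10/63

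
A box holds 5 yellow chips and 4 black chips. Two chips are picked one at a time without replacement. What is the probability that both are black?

P(all black) = 4/9 × 3/8 = 12/72 = 1/6.

1/6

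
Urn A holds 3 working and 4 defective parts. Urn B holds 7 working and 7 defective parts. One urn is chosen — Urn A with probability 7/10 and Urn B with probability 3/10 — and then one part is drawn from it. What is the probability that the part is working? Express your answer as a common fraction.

9/20

From Urn A: P(working) = 3/7.
From Urn B: P(working) = 7/14.
Total probability = (7/10)(3/7) + (3/10)(7/14) = 9/20.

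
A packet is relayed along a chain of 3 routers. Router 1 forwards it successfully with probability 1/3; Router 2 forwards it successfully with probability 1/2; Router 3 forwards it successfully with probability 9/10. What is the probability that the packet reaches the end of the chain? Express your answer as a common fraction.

3/20

Each stage is reached only if all earlier stages succeed, so
P = 1/3 × 1/2 × 9/10 = 9/60 = 3/20.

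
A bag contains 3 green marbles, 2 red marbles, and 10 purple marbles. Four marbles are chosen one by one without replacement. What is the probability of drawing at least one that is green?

58/91

P(no green) = 12/15 × 11/14 × 10/13 × 9/12 = 11880/32760 = 33/91.
P(at least one) = 1 − 33/91 = 58/91.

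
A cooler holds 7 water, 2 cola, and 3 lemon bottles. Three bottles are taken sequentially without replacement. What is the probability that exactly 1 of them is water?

7/22

One ordering (water drawn first) has probability 7/12 × 5/11 × 4/10 = 140/1320 = 7/66.
There are C(3,1) = 3 such orderings, each equally likely, so P = 3 × 7/66 = 7/22.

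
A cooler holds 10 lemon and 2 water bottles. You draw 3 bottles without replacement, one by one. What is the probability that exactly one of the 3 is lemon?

One ordering (lemon drawn first) has probability 10/12 × 2/11 × 1/10 = 20/1320 = 1/66.
There are C(3,1) = 3 such orderings, each equally likely, so P = 3 × 1/66 = 1/22.

1/22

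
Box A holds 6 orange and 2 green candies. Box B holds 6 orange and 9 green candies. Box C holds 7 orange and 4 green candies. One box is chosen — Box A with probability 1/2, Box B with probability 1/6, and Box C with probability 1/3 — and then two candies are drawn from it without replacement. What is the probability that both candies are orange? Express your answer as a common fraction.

From Box A: P(both orange) = (6/8)(5/7) = 15/28.
From Box B: P(both orange) = (6/15)(5/14) = 1/7.
From Box C: P(both orange) = (7/11)(6/10) = 21/55.
Total probability = (1/2)(15/28) + (1/6)(1/7) + (1/3)(21/55) = 553/1320.

553/1320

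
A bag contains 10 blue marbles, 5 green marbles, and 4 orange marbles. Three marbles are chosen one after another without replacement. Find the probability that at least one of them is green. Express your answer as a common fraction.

P(no green) = 14/19 × 13/18 × 12/17 = 2184/5814 = 364/969.
P(at least one) = 1 − 364/969 = 605/969.

605/969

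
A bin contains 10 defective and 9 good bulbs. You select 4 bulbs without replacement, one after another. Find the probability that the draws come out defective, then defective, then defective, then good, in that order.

Chain rule:
P = 10/19 × 9/18 × 8/17 × 9/16 = 6480/93024 = 45/646.

45/646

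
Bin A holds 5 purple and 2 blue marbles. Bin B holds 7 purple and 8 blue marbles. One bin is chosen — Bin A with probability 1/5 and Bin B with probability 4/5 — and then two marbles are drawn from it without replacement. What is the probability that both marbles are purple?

134/525

From Bin A: P(both purple) = (5/7)(4/6) = 10/21.
From Bin B: P(both purple) = (7/15)(6/14) = 1/5.
Total probability = (1/5)(10/21) + (4/5)(1/5) = 134/525.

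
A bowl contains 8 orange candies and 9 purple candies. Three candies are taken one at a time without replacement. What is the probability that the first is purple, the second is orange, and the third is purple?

12/85

Each draw changes the counts, so multiply the conditional probabilities along the sequence:
P = 9/17 × 8/16 × 8/15 = 576/4080 = 12/85.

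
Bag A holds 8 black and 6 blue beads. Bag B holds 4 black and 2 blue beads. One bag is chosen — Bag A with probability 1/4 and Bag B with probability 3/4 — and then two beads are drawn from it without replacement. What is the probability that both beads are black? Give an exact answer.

49/130

From Bag A: P(both black) = (8/14)(7/13) = 4/13.
From Bag B: P(both black) = (4/6)(3/5) = 2/5.
Total probability = (1/4)(4/13) + (3/4)(2/5) = 49/130.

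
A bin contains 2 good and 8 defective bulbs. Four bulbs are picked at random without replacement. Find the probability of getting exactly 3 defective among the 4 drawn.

8/15

One ordering (defective drawn first) has probability 8/10 × 7/9 × 6/8 × 2/7 = 672/5040 = 2/15.
There are C(4,3) = 4 such orderings, each equally likely, so P = 4 × 2/15 = 8/15.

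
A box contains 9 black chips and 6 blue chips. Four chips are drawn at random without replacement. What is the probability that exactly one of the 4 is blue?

One ordering (blue drawn first) has probability 6/15 × 9/14 × 8/13 × 7/12 = 3024/32760 = 6/65.
There are C(4,1) = 4 such orderings, each equally likely, so P = 4 × 6/65 = 24/65.

24/65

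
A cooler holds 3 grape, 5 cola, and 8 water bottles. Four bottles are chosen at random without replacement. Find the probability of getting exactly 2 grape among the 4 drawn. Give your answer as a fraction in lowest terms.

One ordering (grape drawn first) has probability 3/16 × 2/15 × 13/14 × 12/13 = 936/43680 = 3/140.
There are C(4,2) = 6 such orderings, each equally likely, so P = 6 × 3/140 = 9/70.

9/70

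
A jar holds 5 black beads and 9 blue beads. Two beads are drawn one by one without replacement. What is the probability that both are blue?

P(all blue) = 9/14 × 8/13 = 72/182 = 36/91.

36/91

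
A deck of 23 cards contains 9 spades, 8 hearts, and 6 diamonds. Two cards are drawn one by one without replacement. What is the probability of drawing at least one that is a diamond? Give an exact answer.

P(no diamonds) = 17/23 × 16/22 = 272/506 = 136/253.
P(at least one) = 1 − 136/253 = 117/253.

117/253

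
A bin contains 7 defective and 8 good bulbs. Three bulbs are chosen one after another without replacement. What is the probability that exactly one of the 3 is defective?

One ordering (defective drawn first) has probability 7/15 × 8/14 × 7/13 = 392/2730 = 28/195.
There are C(3,1) = 3 such orderings, each equally likely, so P = 3 × 28/195 = 28/65.

28/65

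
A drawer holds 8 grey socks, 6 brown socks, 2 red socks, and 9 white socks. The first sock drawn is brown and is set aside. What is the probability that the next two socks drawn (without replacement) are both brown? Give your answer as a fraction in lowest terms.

5/138

With the first sock removed, 5 brown remain out of 24.
P = 5/24 × 4/23 = 20/552 = 5/138.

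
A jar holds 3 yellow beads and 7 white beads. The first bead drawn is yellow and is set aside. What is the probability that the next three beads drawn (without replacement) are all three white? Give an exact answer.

5/12

With the first bead removed, 7 white remain out of 9.
P = 7/9 × 6/8 × 5/7 = 210/504 = 5/12.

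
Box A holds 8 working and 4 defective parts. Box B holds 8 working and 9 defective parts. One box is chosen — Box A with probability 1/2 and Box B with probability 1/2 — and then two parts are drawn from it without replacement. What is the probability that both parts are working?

From Box A: P(both working) = (8/12)(7/11) = 14/33.
From Box B: P(both working) = (8/17)(7/16) = 7/34.
Total probability = (1/2)(14/33) + (1/2)(7/34) = 707/2244.

707/2244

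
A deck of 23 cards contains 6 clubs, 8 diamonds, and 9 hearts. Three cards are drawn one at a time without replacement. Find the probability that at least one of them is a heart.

201/253

P(no hearts) = 14/23 × 13/22 × 12/21 = 2184/10626 = 52/253.
P(at least one) = 1 − 52/253 = 201/253.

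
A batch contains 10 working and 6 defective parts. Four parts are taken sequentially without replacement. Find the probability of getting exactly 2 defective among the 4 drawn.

One ordering (defective drawn first) has probability 6/16 × 5/15 × 10/14 × 9/13 = 2700/43680 = 45/728.
There are C(4,2) = 6 such orderings, each equally likely, so P = 6 × 45/728 = 135/364.

135/364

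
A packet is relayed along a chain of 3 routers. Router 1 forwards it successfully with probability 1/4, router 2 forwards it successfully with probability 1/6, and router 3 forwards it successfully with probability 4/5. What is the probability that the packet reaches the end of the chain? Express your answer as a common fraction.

1/30

Each stage is reached only if all earlier stages succeed, so
P = 1/4 × 1/6 × 4/5 = 4/120 = 1/30.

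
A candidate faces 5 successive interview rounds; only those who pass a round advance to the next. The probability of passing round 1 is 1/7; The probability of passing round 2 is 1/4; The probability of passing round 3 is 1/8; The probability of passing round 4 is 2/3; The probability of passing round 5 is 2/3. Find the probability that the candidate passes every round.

Each stage is reached only if all earlier stages succeed, so
P = 1/7 × 1/4 × 1/8 × 2/3 × 2/3 = 4/2016 = 1/504.

1/504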